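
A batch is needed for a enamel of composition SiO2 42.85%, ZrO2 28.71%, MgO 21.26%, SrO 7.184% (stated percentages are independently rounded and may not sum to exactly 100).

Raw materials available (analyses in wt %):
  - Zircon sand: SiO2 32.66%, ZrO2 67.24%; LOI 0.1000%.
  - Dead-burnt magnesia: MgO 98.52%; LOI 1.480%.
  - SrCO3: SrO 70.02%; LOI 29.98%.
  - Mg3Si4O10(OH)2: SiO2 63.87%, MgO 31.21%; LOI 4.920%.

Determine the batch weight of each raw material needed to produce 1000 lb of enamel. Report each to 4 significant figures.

Working values are shown with 4-significant-digit rounding in the printout. Each numeric step carries exact precision at all times. Each reported result undergoes a single rounding. All derived quantities, including the totals, yield, glass mass, LOI, four oxide percentages, are carried starting from the weights for 1000 lb of glass at full precision as quoted within question or answer.
Oxide-by-oxide targets in 1000 lb enamel:
  SiO2: 42.85% × 1000 = 428.5 lb
  ZrO2: 28.71% × 1000 = 287.1 lb
  MgO: 21.26% × 1000 = 212.6 lb
  SrO: 7.184% × 1000 = 71.84 lb
A balance pass over the oxides, working from each reported weight, under the basis named above (oxide sums agree with the targets given rounding of the digits):
  SiO2: 427.0·0.3266 + 452.6·0.6387 = 428.5 lb (target 428.5 lb)
  ZrO2: 427.0·0.6724 = 287.1 lb (target 287.1 lb)
  MgO: 72.43·0.9852 + 452.6·0.3121 = 212.6 lb (target 212.6 lb)
  SrO: 102.6·0.7002 = 71.84 lb (target 71.84 lb)
Auditing the glass mass value: batch Σ − ignition loss = 1000 lb (oxide target masses add up to 1000 lb; versus the stated basis of 1000 lb — deltas are rounding alone).
Adding the batch up: Σ batch = 1055 lb; loss to ignition Σ batch·LOI = 54.53 lb; the yield ratio, glass ÷ batch: 94.83%.

Batch per 1000 lb enamel:
  Zircon sand: 427.0 lb
  Dead-burnt magnesia: 72.43 lb
  SrCO3: 102.6 lb
  Mg3Si4O10(OH)2: 452.6 lb
Total batch = 1055 lb; LOI loss = 54.53 lb; yield = 94.83%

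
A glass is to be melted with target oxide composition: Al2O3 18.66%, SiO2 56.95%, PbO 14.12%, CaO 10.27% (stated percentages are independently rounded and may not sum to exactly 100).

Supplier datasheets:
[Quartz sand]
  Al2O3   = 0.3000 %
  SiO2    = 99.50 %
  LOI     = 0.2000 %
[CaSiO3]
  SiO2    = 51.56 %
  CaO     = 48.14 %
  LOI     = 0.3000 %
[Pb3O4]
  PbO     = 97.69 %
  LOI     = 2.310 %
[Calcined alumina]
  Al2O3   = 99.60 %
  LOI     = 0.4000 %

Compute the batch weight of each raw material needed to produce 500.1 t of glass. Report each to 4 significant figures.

Every computation runs at full float precision from first step to last — intermediates are displayed with 4-significant-digit rounding as written. Exactly one rounding lands on every reported value; derived quantities, which include net glass mass, LOI, the four compositions, the yield, the totals, are recomputed in full float precision, as they appear in the question or the answer, starting from the weights on 500.1 t of glass.
Oxide mass targets, per 500.1 t glass:
  Al2O3: 18.66% × 500.1 = 93.32 t
  SiO2: 56.95% × 500.1 = 284.8 t
  PbO: 14.12% × 500.1 = 70.61 t
  CaO: 10.27% × 500.1 = 51.36 t
A balance pass over the oxides, using the reported weights, on the stated basis (delivered sums recover each target modulo rounding of the values):
  Al2O3: 231.0·0.003000 + 93.00·0.9960 = 93.32 t (target 93.32 t)
  SiO2: 231.0·0.9950 + 106.7·0.5156 = 284.9 t (target 284.8 t)
  PbO: 72.28·0.9769 = 70.61 t (target 70.61 t)
  CaO: 106.7·0.4814 = 51.37 t (target 51.36 t)
Glass-mass sanity pass: batch Σ − ignition loss = 500.2 t (oxide target masses add up to 500.1 t; basis as stated: 500.1 t — gaps are rounding artifacts).
Total batch = Σ batch = 503.0 t; LOI loss = Σ batch·LOI = 2.824 t; the yield ratio, glass ÷ batch: 99.44%.

Batch per 500.1 t glass:
  Quartz sand: 231.0 t
  CaSiO3: 106.7 t
  Pb3O4: 72.28 t
  Calcined alumina: 93.00 t
Total batch = 503.0 t; LOI loss = 2.824 t; yield = 99.44%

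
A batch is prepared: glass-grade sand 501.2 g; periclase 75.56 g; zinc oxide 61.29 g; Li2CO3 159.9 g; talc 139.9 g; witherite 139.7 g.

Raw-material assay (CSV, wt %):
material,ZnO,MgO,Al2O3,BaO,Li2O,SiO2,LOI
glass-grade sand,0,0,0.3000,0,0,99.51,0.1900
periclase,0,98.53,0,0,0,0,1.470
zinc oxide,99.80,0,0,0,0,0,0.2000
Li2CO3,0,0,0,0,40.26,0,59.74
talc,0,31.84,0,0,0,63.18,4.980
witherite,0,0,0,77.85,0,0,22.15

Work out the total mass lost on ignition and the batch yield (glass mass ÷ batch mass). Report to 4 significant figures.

Exact precision is held at each step — in-progress results are displayed, with 4-significant-digit rounding, as written. Every reported number takes exactly one rounding; the derived quantities are carried from the weighed amounts on 941.9 g of glass in exact precision (six oxide percentages, glass mass, yield, totals, LOI), as written in problem or answer.
Ignition loss by material:
  glass-grade sand: 501.2 × 0.001900 = 0.9523 g
  periclase: 75.56 × 0.01470 = 1.111 g
  zinc oxide: 61.29 × 0.002000 = 0.1226 g
  Li2CO3: 159.9 × 0.5974 = 95.52 g
  talc: 139.9 × 0.04980 = 6.967 g
  witherite: 139.7 × 0.2215 = 30.94 g
Total LOI = 135.6 g
Glass = batch − LOI = 1078 − 135.6 = 941.9 g

LOI loss = 135.6 g; glass = 941.9 g; yield = 87.41%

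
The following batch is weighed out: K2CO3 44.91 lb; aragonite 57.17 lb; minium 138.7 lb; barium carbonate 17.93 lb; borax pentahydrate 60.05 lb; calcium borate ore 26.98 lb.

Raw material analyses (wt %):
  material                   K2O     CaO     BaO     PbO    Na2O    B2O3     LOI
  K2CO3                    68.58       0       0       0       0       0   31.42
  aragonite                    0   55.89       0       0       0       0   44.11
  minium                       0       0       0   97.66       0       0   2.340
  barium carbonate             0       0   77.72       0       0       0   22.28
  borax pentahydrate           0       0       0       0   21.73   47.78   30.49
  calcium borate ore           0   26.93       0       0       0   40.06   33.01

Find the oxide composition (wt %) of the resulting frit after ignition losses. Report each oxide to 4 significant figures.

The intermediate values appear, rounded to four significant figures, on the page; every computation carries full precision all the way through — each reported figure receives exactly one rounding. Derived quantities are computed starting from the weights on 272.0 lb of glass at full precision (the yield, totals, net glass mass, ignition loss, six oxide percentages) exactly as printed in question or answer.
Mass of each oxide from the mix:
  K2O: 44.91·0.6858 = 30.80 lb
  CaO: 57.17·0.5589 + 26.98·0.2693 = 39.22 lb
  BaO: 17.93·0.7772 = 13.94 lb
  PbO: 138.7·0.9766 = 135.5 lb
  Na2O: 60.05·0.2173 = 13.05 lb
  B2O3: 60.05·0.4778 + 26.98·0.4006 = 39.50 lb
LOI: 44.91·0.3142 + 57.17·0.4411 + 138.7·0.02340 + 17.93·0.2228 + 60.05·0.3049 + 26.98·0.3301 = 73.78 lb
Glass = total batch minus LOI = 345.7 − 73.78 = 272.0 lb (= the summed oxide contributions)
percent share: oxide ÷ glass, ×100

Glass mass = 272.0 lb (batch 345.7 − LOI 73.78).
Composition: K2O 11.33%, CaO 14.42%, BaO 5.124%, PbO 49.81%, Na2O 4.798%, B2O3 14.52%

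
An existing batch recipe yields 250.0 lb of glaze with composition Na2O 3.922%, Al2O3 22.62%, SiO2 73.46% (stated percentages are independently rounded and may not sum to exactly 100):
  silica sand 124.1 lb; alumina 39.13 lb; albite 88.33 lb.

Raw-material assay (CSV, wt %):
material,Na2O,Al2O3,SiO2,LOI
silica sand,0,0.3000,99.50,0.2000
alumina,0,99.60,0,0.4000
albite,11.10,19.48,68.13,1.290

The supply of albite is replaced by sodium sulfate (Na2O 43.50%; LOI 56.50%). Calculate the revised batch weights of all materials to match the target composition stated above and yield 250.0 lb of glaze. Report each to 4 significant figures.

Full float precision is kept in all steps. The intermediate values appear (rounded to 4 significant figures) alongside each step. Each reported result is rounded once only; the derived quantities (glass mass, ignition loss, the three compositions, the yield, the totals) are re-derived from the batch weights per 250.0 lb of glass at full precision, as they appear in either problem or answer.
The oxide mass targets at 250.0 lb glaze:
  Na2O: 3.922% × 250.0 = 9.805 lb
  Al2O3: 22.62% × 250.0 = 56.55 lb
  SiO2: 73.46% × 250.0 = 183.6 lb
A balance pass over the oxides, given the weights on record, for the quoted basis mass (summed amounts equal target values modulo rounding of the values):
  Na2O: 22.54·0.4350 = 9.805 lb (target 9.805 lb)
  Al2O3: 184.6·0.003000 + 56.22·0.9960 = 56.55 lb (target 56.55 lb)
  SiO2: 184.6·0.9950 = 183.7 lb (target 183.6 lb)
Glass-mass bookkeeping: batch total minus LOI = 250.0 lb (summing oxide targets gives 250.0 lb; basis as stated: 250.0 lb — differing by rounding only).
Whole-batch sum: Σ batch = 263.4 lb; Σ batch·LOI gives LOI loss = 13.33 lb; glass ÷ batch gives a yield of 94.94%.

Revised batch per 250.0 lb glaze:
  silica sand: 184.6 lb
  alumina: 56.22 lb
  sodium sulfate: 22.54 lb
Total batch = 263.4 lb; LOI loss = 13.33 lb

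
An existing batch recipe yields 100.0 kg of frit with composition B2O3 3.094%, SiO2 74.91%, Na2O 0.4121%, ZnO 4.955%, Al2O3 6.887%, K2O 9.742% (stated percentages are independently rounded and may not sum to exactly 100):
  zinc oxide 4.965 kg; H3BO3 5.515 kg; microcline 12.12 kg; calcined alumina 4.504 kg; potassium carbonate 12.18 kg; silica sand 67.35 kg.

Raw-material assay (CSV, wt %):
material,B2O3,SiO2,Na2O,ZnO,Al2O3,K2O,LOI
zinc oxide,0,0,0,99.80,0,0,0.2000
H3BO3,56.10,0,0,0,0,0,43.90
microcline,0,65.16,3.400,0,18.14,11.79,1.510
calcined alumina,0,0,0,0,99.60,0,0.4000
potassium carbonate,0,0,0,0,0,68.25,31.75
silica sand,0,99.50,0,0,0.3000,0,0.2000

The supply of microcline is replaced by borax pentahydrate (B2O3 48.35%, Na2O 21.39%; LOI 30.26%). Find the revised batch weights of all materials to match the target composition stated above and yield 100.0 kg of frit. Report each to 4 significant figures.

Mid-chain values are displayed rounded to 4 significant digits in the working. All arithmetic holds full float precision end to end — exactly one rounding lands on each reported result. The derived quantities are carried from the weighed amounts for 100.0 kg of glass in full precision (the six compositions, glass mass, ignition loss, yield, the totals) as set out in either problem or answer.
Per-oxide target masses for 100.0 kg frit:
  B2O3: 3.094% × 100.0 = 3.094 kg
  SiO2: 74.91% × 100.0 = 74.91 kg
  Na2O: 0.4121% × 100.0 = 0.4121 kg
  ZnO: 4.955% × 100.0 = 4.955 kg
  Al2O3: 6.887% × 100.0 = 6.887 kg
  K2O: 9.742% × 100.0 = 9.742 kg
A balance pass over the oxides, from the weights as reported, for the quoted basis mass (delivered sums recover each target up to rounding of the answer):
  B2O3: 3.855·0.5610 + 1.927·0.4835 = 3.094 kg (target 3.094 kg)
  SiO2: 75.29·0.9950 = 74.91 kg (target 74.91 kg)
  Na2O: 1.927·0.2139 = 0.4122 kg (target 0.4121 kg)
  ZnO: 4.965·0.9980 = 4.955 kg (target 4.955 kg)
  Al2O3: 6.688·0.9960 + 75.29·0.003000 = 6.887 kg (target 6.887 kg)
  K2O: 14.27·0.6825 = 9.739 kg (target 9.742 kg)
Mass balance on the glass: batch total minus LOI = 100.0 kg (per-oxide target masses sum to 100.0 kg; versus the stated basis of 100.0 kg — differing by rounding only).
Batch total: Σ batch = 107.0 kg; LOI removed, Σ of batch·LOI: 6.993 kg; as yield: glass ÷ batch → 93.46%.

Revised batch per 100.0 kg frit:
  zinc oxide: 4.965 kg
  H3BO3: 3.855 kg
  borax pentahydrate: 1.927 kg
  calcined alumina: 6.688 kg
  potassium carbonate: 14.27 kg
  silica sand: 75.29 kg
Total batch = 107.0 kg; LOI loss = 6.993 kg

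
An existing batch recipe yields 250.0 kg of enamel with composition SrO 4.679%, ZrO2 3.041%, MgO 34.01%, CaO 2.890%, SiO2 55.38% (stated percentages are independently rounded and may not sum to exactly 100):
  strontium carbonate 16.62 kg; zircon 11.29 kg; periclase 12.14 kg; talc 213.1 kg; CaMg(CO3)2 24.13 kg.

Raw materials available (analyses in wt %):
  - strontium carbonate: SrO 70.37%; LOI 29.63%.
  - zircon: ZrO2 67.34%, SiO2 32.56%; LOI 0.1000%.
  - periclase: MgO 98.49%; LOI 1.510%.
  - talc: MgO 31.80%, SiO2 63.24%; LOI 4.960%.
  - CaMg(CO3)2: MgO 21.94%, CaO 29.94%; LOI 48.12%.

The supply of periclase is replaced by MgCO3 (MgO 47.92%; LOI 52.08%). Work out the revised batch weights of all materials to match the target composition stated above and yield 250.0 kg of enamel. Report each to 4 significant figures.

The working math carries full float precision from start to finish. In-progress results appear (rounded to 4 significant digits) alongside each step; a single rounding completes every reported result; the derived quantities, which include glass mass, ignition loss, totals, yield, five oxide percentages, are computed at full float precision, as they appear in the problem or the answer, from the weighed amounts on 250.0 kg of glass.
Target oxide masses per 250.0 kg enamel:
  SrO: 4.679% × 250.0 = 11.70 kg
  ZrO2: 3.041% × 250.0 = 7.602 kg
  MgO: 34.01% × 250.0 = 85.02 kg
  CaO: 2.890% × 250.0 = 7.225 kg
  SiO2: 55.38% × 250.0 = 138.4 kg
Oxide-by-oxide audit working from each reported weight, against the basis in use (sums match the target masses exact up to rounding of places):
  SrO: 16.62·0.7037 = 11.70 kg (target 11.70 kg)
  ZrO2: 11.29·0.6734 = 7.603 kg (target 7.602 kg)
  MgO: 24.96·0.4792 + 213.1·0.3180 + 24.13·0.2194 = 85.02 kg (target 85.02 kg)
  CaO: 24.13·0.2994 = 7.225 kg (target 7.225 kg)
  SiO2: 11.29·0.3256 + 213.1·0.6324 = 138.4 kg (target 138.4 kg)
Glass-mass closure: total charge less LOI = 250.0 kg (the targets, summed, come to 250.0 kg; with the basis standing at 250.0 kg — a pure rounding effect).
Adding the batch up: Σ batch = 290.1 kg; the LOI term Σ batch·LOI equals 40.12 kg; yield: glass divided by total = 86.17%.

Revised batch per 250.0 kg enamel:
  strontium carbonate: 16.62 kg
  zircon: 11.29 kg
  MgCO3: 24.96 kg
  talc: 213.1 kg
  CaMg(CO3)2: 24.13 kg
Total batch = 290.1 kg; LOI loss = 40.12 kg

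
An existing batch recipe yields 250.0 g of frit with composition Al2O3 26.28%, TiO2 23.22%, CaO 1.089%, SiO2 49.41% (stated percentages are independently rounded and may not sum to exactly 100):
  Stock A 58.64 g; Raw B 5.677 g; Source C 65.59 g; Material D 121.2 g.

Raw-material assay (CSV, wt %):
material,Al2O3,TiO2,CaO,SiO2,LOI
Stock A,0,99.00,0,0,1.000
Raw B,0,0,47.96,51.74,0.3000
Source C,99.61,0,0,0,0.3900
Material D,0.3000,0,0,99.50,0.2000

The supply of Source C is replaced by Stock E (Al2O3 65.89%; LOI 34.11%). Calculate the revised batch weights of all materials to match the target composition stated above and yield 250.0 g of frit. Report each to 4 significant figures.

All arithmetic keeps full precision in every operation; values along the way are shown, rounded to 4 significant figures, in the printout; every reported number carries a single rounding — all derived quantities (yield, four oxide percentages, totals, glass mass, LOI) are carried from the batch weights on 250.0 g of glass at full float precision, as given in the problem or the answer.
Target oxide masses per 250.0 g frit:
  Al2O3: 26.28% × 250.0 = 65.70 g
  TiO2: 23.22% × 250.0 = 58.05 g
  CaO: 1.089% × 250.0 = 2.722 g
  SiO2: 49.41% × 250.0 = 123.5 g
Verifying the oxide balance given the weights on record, relative to the basis at hand (sum by sum, the targets are met exact up to rounding of places):
  Al2O3: 99.16·0.6589 + 121.2·0.003000 = 65.70 g (target 65.70 g)
  TiO2: 58.64·0.9900 = 58.05 g (target 58.05 g)
  CaO: 5.677·0.4796 = 2.723 g (target 2.722 g)
  SiO2: 5.677·0.5174 + 121.2·0.9950 = 123.5 g (target 123.5 g)
Auditing the glass mass value: net batch after ignition = 250.0 g (summing oxide targets gives 250.0 g; with the basis standing at 250.0 g — differing by rounding only).
Batch grand total — Σ batch = 284.7 g; Σ batch·LOI gives LOI loss = 34.67 g; the yield ratio, glass ÷ batch: 87.82%.

Revised batch per 250.0 g frit:
  Stock A: 58.64 g
  Raw B: 5.677 g
  Stock E: 99.16 g
  Material D: 121.2 g
Total batch = 284.7 g; LOI loss = 34.67 g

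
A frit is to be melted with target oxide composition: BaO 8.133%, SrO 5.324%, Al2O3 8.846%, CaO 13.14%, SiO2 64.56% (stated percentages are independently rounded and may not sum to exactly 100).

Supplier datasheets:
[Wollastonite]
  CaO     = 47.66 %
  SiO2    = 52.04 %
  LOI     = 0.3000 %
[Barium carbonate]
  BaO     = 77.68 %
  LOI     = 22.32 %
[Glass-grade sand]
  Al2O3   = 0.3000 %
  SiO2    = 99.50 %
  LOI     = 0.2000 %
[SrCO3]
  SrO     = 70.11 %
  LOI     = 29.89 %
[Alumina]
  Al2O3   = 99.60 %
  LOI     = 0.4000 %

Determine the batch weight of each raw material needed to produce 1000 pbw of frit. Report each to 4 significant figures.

Batch per 1000 pbw frit:
  Wollastonite: 275.7 pbw
  Barium carbonate: 104.7 pbw
  Glass-grade sand: 504.6 pbw
  SrCO3: 75.94 pbw
  Alumina: 87.30 pbw
Total batch = 1048 pbw; LOI loss = 48.25 pbw; yield = 95.40%

The working math runs at exact precision at each step. Values along the way are shown rounded off to 4 significant digits when written out; every reported result is rounded a single time; derived quantities, including the five compositions, the yield, totals, glass mass, LOI, are carried using the weight values per 1000 pbw of glass at full float precision as quoted within problem or answer.
Target oxide masses per 1000 pbw frit:
  BaO: 8.133% × 1000 = 81.33 pbw
  SrO: 5.324% × 1000 = 53.24 pbw
  Al2O3: 8.846% × 1000 = 88.46 pbw
  CaO: 13.14% × 1000 = 131.4 pbw
  SiO2: 64.56% × 1000 = 645.6 pbw
A balance pass over the oxides, applying the batch weights above, at the basis given (target by target, the sums agree inside rounding margins):
  BaO: 104.7·0.7768 = 81.33 pbw (target 81.33 pbw)
  SrO: 75.94·0.7011 = 53.24 pbw (target 53.24 pbw)
  Al2O3: 504.6·0.003000 + 87.30·0.9960 = 88.46 pbw (target 88.46 pbw)
  CaO: 275.7·0.4766 = 131.4 pbw (target 131.4 pbw)
  SiO2: 275.7·0.5204 + 504.6·0.9950 = 645.6 pbw (target 645.6 pbw)
Consistency of the glass mass: total batch − LOI = 1000 pbw (per-oxide target masses sum to 1000 pbw; stated basis 1000 pbw — differing by rounding only).
Batch grand total — Σ batch = 1048 pbw; loss to ignition Σ batch·LOI = 48.25 pbw; yield: glass divided by total = 95.40%.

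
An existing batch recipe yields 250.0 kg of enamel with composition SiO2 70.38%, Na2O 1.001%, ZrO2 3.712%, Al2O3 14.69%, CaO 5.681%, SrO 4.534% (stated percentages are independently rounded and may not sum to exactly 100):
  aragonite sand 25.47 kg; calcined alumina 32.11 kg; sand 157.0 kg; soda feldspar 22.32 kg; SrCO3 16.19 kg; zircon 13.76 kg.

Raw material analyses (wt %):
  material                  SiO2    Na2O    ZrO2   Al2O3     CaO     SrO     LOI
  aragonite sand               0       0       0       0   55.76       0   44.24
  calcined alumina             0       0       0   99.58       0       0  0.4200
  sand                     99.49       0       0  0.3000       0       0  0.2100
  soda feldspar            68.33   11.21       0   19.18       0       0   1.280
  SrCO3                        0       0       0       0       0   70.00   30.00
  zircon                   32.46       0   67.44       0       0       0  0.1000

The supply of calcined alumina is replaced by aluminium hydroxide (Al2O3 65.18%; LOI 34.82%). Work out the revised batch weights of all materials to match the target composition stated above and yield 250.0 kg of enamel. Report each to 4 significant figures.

Revised batch per 250.0 kg enamel:
  aragonite sand: 25.47 kg
  aluminium hydroxide: 49.05 kg
  sand: 157.0 kg
  soda feldspar: 22.32 kg
  SrCO3: 16.19 kg
  zircon: 13.76 kg
Total batch = 283.8 kg; LOI loss = 33.83 kg

Every computation holds full float precision at every stage. Intermediates are shown rounded off to 4 significant figures alongside each step; exactly one rounding is applied to each reported number — derived quantities, which include glass mass, the yield, the totals, the six compositions, LOI, are re-derived in full precision, as written in the question or the answer, from the batch weights per 250.0 kg of glass.
Target oxide masses per 250.0 kg enamel:
  SiO2: 70.38% × 250.0 = 176.0 kg
  Na2O: 1.001% × 250.0 = 2.502 kg
  ZrO2: 3.712% × 250.0 = 9.280 kg
  Al2O3: 14.69% × 250.0 = 36.72 kg
  CaO: 5.681% × 250.0 = 14.20 kg
  SrO: 4.534% × 250.0 = 11.34 kg
Balance tally, oxide-wise, on the weights just shown, against the basis in use (sum by sum, the targets are met within answer rounding):
  SiO2: 157.0·0.9949 + 22.32·0.6833 + 13.76·0.3246 = 175.9 kg (target 176.0 kg)
  Na2O: 22.32·0.1121 = 2.502 kg (target 2.502 kg)
  ZrO2: 13.76·0.6744 = 9.280 kg (target 9.280 kg)
  Al2O3: 49.05·0.6518 + 157.0·0.003000 + 22.32·0.1918 = 36.72 kg (target 36.72 kg)
  CaO: 25.47·0.5576 = 14.20 kg (target 14.20 kg)
  SrO: 16.19·0.7000 = 11.33 kg (target 11.34 kg)
Mass balance on the glass: the batch minus its LOI: 250.0 kg (summing oxide targets gives 250.0 kg; basis as stated: 250.0 kg — rounding explains the deltas).
Whole-batch sum: Σ batch = 283.8 kg; Σ batch·LOI gives LOI loss = 33.83 kg; the yield ratio, glass ÷ batch: 88.08%.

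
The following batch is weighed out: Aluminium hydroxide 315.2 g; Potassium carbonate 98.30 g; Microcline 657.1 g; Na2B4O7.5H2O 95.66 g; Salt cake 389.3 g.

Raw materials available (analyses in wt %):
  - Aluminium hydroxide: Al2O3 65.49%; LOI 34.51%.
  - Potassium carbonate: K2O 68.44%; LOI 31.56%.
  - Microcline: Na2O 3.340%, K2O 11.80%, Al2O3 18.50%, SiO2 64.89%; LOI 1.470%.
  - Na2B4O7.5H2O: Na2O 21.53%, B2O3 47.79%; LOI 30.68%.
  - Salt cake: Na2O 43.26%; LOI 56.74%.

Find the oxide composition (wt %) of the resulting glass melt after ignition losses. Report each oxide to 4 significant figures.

Each numeric step carries full precision through the solve. In-progress results are displayed, rounded to 4 significant digits, in the working; every reported figure is rounded only once — the derived quantities (totals, yield, LOI, five oxide percentages, glass mass) are recomputed using the weight values at 1156 g of glass in exact precision precisely as stated by the question or the answer.
Mass of each oxide from the mix:
  Na2O: 657.1·0.03340 + 95.66·0.2153 + 389.3·0.4326 = 211.0 g
  K2O: 98.30·0.6844 + 657.1·0.1180 = 144.8 g
  Al2O3: 315.2·0.6549 + 657.1·0.1850 = 328.0 g
  SiO2: 657.1·0.6489 = 426.4 g
  B2O3: 95.66·0.4779 = 45.72 g
LOI: 315.2·0.3451 + 98.30·0.3156 + 657.1·0.01470 + 95.66·0.3068 + 389.3·0.5674 = 399.7 g
batch − LOI leaves glass = 1556 − 399.7 = 1156 g (matching Σ of the oxides)
percent by weight: oxide/glass ×100

Glass mass = 1156 g (batch 1556 − LOI 399.7).
Composition: Na2O 18.25%, K2O 12.53%, Al2O3 28.38%, SiO2 36.89%, B2O3 3.955%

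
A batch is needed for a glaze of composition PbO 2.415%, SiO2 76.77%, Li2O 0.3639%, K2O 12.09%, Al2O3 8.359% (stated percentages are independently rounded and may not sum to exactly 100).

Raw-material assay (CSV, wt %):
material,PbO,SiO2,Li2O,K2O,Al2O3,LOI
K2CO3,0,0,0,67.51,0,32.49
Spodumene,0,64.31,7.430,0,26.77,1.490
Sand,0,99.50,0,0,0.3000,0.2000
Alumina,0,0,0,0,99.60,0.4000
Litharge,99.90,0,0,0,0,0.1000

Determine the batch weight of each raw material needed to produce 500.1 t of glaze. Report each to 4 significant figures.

Batch per 500.1 t glaze:
  K2CO3: 89.56 t
  Spodumene: 24.49 t
  Sand: 370.0 t
  Alumina: 34.27 t
  Litharge: 12.09 t
Total batch = 530.4 t; LOI loss = 30.35 t; yield = 94.28%

Rounding to 4 significant digits extends to every mid-chain value as displayed — all internal work carries exact precision all the way through. A single rounding finalizes each reported value. All derived quantities are carried from the weighed amounts for 500.1 t of glass in full float precision (ignition loss, net glass mass, five oxide percentages, the totals, yield), as set out in problem or answer.
The oxide mass targets at 500.1 t glaze:
  PbO: 2.415% × 500.1 = 12.08 t
  SiO2: 76.77% × 500.1 = 383.9 t
  Li2O: 0.3639% × 500.1 = 1.820 t
  K2O: 12.09% × 500.1 = 60.46 t
  Al2O3: 8.359% × 500.1 = 41.80 t
A balance pass over the oxides, given the weights on record, for the quoted basis mass (sum by sum, the targets are met once rounding is allowed for):
  PbO: 12.09·0.9990 = 12.08 t (target 12.08 t)
  SiO2: 24.49·0.6431 + 370.0·0.9950 = 383.9 t (target 383.9 t)
  Li2O: 24.49·0.07430 = 1.820 t (target 1.820 t)
  K2O: 89.56·0.6751 = 60.46 t (target 60.46 t)
  Al2O3: 24.49·0.2677 + 370.0·0.003000 + 34.27·0.9960 = 41.80 t (target 41.80 t)
The glass-mass cross-check: batch Σ − ignition loss = 500.1 t (oxide target masses add up to 500.1 t; basis as stated: 500.1 t — a pure rounding effect).
Total batch = Σ batch = 530.4 t; ignition loss, Σ(batch × LOI) = 30.35 t; glass ÷ batch gives a yield of 94.28%.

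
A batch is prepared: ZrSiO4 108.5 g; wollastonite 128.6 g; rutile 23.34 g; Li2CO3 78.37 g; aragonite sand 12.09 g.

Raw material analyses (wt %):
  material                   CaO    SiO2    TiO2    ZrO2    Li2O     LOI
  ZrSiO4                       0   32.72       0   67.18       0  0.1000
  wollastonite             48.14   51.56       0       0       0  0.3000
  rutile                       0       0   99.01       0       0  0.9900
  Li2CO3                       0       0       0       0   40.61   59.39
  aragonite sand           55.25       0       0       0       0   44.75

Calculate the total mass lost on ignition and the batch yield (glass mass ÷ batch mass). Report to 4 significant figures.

Every computation maintains full float precision through the solve. The intermediate values are displayed (rounded to 4 significant digits) within the worked lines — every reported result takes a single rounding; the derived quantities (LOI, totals, net glass mass, five oxide percentages, the yield) are carried starting from the weights on 298.2 g of glass in exact precision, as set out in problem or answer.
LOI of each material in turn:
  ZrSiO4: 108.5 × 0.001000 = 0.1085 g
  wollastonite: 128.6 × 0.003000 = 0.3858 g
  rutile: 23.34 × 0.009900 = 0.2311 g
  Li2CO3: 78.37 × 0.5939 = 46.54 g
  aragonite sand: 12.09 × 0.4475 = 5.410 g
Total LOI = 52.68 g
Glass = batch − LOI = 350.9 − 52.68 = 298.2 g

LOI loss = 52.68 g; glass = 298.2 g; yield = 84.99%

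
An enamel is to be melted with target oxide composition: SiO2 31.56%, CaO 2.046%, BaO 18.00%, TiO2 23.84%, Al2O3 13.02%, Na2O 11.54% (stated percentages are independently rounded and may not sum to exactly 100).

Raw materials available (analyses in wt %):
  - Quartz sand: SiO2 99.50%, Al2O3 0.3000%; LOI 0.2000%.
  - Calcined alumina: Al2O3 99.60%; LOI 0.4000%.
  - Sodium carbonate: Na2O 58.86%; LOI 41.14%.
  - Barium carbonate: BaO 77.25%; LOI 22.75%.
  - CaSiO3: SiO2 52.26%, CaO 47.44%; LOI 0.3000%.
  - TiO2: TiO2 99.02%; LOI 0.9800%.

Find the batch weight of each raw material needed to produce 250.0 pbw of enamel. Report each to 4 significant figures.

Batch per 250.0 pbw enamel:
  Quartz sand: 73.63 pbw
  Calcined alumina: 32.46 pbw
  Sodium carbonate: 49.01 pbw
  Barium carbonate: 58.25 pbw
  CaSiO3: 10.78 pbw
  TiO2: 60.19 pbw
Total batch = 284.3 pbw; LOI loss = 34.31 pbw; yield = 87.93%

Working values are printed (rounded to four significant figures) at each printed step. All internal work holds exact precision in all steps; exactly one rounding lands on each reported number; derived quantities are computed from the weighed amounts per 250.0 pbw of glass in full float precision (ignition loss, glass mass, totals, six oxide percentages, yield), as they appear in the problem or the answer.
Per-oxide target masses for 250.0 pbw enamel:
  SiO2: 31.56% × 250.0 = 78.90 pbw
  CaO: 2.046% × 250.0 = 5.115 pbw
  BaO: 18.00% × 250.0 = 45.00 pbw
  TiO2: 23.84% × 250.0 = 59.60 pbw
  Al2O3: 13.02% × 250.0 = 32.55 pbw
  Na2O: 11.54% × 250.0 = 28.85 pbw
Sums-versus-targets review from the weights as reported, at the basis given (every target is met by its sum within answer rounding):
  SiO2: 73.63·0.9950 + 10.78·0.5226 = 78.90 pbw (target 78.90 pbw)
  CaO: 10.78·0.4744 = 5.114 pbw (target 5.115 pbw)
  BaO: 58.25·0.7725 = 45.00 pbw (target 45.00 pbw)
  TiO2: 60.19·0.9902 = 59.60 pbw (target 59.60 pbw)
  Al2O3: 73.63·0.003000 + 32.46·0.9960 = 32.55 pbw (target 32.55 pbw)
  Na2O: 49.01·0.5886 = 28.85 pbw (target 28.85 pbw)
Auditing the glass mass value: total batch − LOI = 250.0 pbw (the Σ of target masses is 250.0 pbw; against the stated basis, 250.0 pbw — any gap is answer rounding).
Batch grand total — Σ batch = 284.3 pbw; loss to ignition Σ batch·LOI = 34.31 pbw; yield = glass ÷ total batch = 87.93%.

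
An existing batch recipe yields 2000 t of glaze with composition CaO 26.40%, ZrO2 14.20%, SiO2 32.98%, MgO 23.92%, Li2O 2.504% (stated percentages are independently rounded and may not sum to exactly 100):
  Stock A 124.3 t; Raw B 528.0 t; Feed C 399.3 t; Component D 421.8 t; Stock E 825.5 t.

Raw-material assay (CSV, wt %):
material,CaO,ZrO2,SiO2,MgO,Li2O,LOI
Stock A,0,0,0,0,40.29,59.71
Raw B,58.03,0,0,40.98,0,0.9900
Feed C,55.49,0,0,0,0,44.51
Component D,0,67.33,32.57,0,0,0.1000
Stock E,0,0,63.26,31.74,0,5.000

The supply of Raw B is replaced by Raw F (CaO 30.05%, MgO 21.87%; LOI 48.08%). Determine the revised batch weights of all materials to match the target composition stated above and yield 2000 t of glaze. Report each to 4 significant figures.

Working values are shown, rounded to 4 significant figures, as written. Each numeric step maintains exact precision end to end — each reported value takes just one rounding — all derived quantities are carried from the weighed amounts per 2000 t of glass at exact precision (totals, the yield, LOI, glass mass, the five compositions) exactly as shown in the problem or answer text.
Per-oxide target masses for 2000 t glaze:
  CaO: 26.40% × 2000 = 528.0 t
  ZrO2: 14.20% × 2000 = 284.0 t
  SiO2: 32.98% × 2000 = 659.6 t
  MgO: 23.92% × 2000 = 478.4 t
  Li2O: 2.504% × 2000 = 50.08 t
Balance tally, oxide-wise, from the weights as reported, relative to the basis at hand (each sum matches its target mass exact up to rounding of places):
  CaO: 989.4·0.3005 + 415.7·0.5549 = 528.0 t (target 528.0 t)
  ZrO2: 421.8·0.6733 = 284.0 t (target 284.0 t)
  SiO2: 421.8·0.3257 + 825.5·0.6326 = 659.6 t (target 659.6 t)
  MgO: 989.4·0.2187 + 825.5·0.3174 = 478.4 t (target 478.4 t)
  Li2O: 124.3·0.4029 = 50.08 t (target 50.08 t)
Glass-mass closure: batch Σ − ignition loss = 2000 t (the targets, summed, come to 2000 t; against the stated basis, 2000 t — rounding explains the deltas).
Whole-batch sum: Σ batch = 2777 t; ignition loss, Σ(batch × LOI) = 776.6 t; yield, glass over the total, = 72.03%.

Revised batch per 2000 t glaze:
  Stock A: 124.3 t
  Raw F: 989.4 t
  Feed C: 415.7 t
  Component D: 421.8 t
  Stock E: 825.5 t
Total batch = 2777 t; LOI loss = 776.6 t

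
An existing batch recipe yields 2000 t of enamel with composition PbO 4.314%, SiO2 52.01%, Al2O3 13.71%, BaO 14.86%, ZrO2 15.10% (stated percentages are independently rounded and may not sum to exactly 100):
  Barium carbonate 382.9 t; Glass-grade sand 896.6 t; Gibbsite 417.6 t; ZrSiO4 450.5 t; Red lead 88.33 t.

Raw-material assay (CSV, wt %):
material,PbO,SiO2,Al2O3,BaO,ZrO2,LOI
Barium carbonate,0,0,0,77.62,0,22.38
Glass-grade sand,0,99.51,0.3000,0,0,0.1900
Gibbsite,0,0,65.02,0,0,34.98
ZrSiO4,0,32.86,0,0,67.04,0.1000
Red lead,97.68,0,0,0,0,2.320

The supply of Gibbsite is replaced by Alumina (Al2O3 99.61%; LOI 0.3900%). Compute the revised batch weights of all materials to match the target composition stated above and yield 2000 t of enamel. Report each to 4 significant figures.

The whole derivation holds full float precision in every operation; in-progress results are shown (rounded to 4 significant figures) when written out; a single rounding completes each reported number; the derived quantities, including the yield, ignition loss, the five compositions, glass mass, the totals, are computed from the weighed amounts per 2000 t of glass in full float precision as written in either problem or answer.
The oxide mass targets at 2000 t enamel:
  PbO: 4.314% × 2000 = 86.28 t
  SiO2: 52.01% × 2000 = 1040 t
  Al2O3: 13.71% × 2000 = 274.2 t
  BaO: 14.86% × 2000 = 297.2 t
  ZrO2: 15.10% × 2000 = 302.0 t
Verifying the oxide balance given the weights on record, under the basis named above (sum by sum, the targets are met once rounding is allowed for):
  PbO: 88.33·0.9768 = 86.28 t (target 86.28 t)
  SiO2: 896.6·0.9951 + 450.5·0.3286 = 1040 t (target 1040 t)
  Al2O3: 896.6·0.003000 + 272.6·0.9961 = 274.2 t (target 274.2 t)
  BaO: 382.9·0.7762 = 297.2 t (target 297.2 t)
  ZrO2: 450.5·0.6704 = 302.0 t (target 302.0 t)
Glass-mass bookkeeping: the batch minus its LOI: 2000 t (the targets, summed, come to 2000 t; stated basis 2000 t — deltas are rounding alone).
Batch grand total — Σ batch = 2091 t; LOI removed, Σ of batch·LOI: 90.96 t; yield = glass ÷ total batch = 95.65%.

Revised batch per 2000 t enamel:
  Barium carbonate: 382.9 t
  Glass-grade sand: 896.6 t
  Alumina: 272.6 t
  ZrSiO4: 450.5 t
  Red lead: 88.33 t
Total batch = 2091 t; LOI loss = 90.96 t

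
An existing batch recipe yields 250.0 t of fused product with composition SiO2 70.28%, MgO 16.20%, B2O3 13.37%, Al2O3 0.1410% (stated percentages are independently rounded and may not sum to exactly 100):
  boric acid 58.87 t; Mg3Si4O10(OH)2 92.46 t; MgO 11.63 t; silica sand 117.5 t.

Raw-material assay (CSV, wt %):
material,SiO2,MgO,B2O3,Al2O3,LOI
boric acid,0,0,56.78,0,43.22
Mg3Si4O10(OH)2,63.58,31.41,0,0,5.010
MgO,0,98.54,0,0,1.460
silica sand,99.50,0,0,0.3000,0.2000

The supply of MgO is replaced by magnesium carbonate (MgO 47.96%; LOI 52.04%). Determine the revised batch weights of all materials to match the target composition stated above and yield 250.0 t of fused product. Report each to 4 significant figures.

Each numeric step runs at full precision end to end; rounding to 4 significant figures governs every working value as displayed; a single rounding completes every reported figure. Derived quantities, which include LOI, glass mass, the yield, the four compositions, the totals, are computed in full float precision, precisely as stated by question or answer, using the weight values per 250.0 t of glass.
Per-oxide target masses for 250.0 t fused product:
  SiO2: 70.28% × 250.0 = 175.7 t
  MgO: 16.20% × 250.0 = 40.50 t
  B2O3: 13.37% × 250.0 = 33.42 t
  Al2O3: 0.1410% × 250.0 = 0.3525 t
Balance tally, oxide-wise, with the batch weights as given, against the basis in use (each sum matches its target mass exact up to rounding of places):
  SiO2: 92.46·0.6358 + 117.5·0.9950 = 175.7 t (target 175.7 t)
  MgO: 92.46·0.3141 + 23.89·0.4796 = 40.50 t (target 40.50 t)
  B2O3: 58.87·0.5678 = 33.43 t (target 33.42 t)
  Al2O3: 117.5·0.003000 = 0.3525 t (target 0.3525 t)
Mass balance on the glass: whole batch net of LOI = 250.0 t (summing oxide targets gives 250.0 t; stated basis 250.0 t — a pure rounding effect).
Batch grand total — Σ batch = 292.7 t; loss to ignition Σ batch·LOI = 42.74 t; glass ÷ batch gives a yield of 85.40%.

Revised batch per 250.0 t fused product:
  boric acid: 58.87 t
  Mg3Si4O10(OH)2: 92.46 t
  magnesium carbonate: 23.89 t
  silica sand: 117.5 t
Total batch = 292.7 t; LOI loss = 42.74 t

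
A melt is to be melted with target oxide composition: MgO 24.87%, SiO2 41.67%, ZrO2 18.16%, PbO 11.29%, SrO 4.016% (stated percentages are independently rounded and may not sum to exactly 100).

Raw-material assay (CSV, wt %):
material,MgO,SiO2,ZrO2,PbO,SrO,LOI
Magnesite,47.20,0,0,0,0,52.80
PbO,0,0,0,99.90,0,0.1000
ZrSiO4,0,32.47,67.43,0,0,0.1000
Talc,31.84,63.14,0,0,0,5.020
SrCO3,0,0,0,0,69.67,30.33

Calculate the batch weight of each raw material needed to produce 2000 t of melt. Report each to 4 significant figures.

Batch per 2000 t melt:
  Magnesite: 350.3 t
  PbO: 226.0 t
  ZrSiO4: 538.6 t
  Talc: 1043 t
  SrCO3: 115.3 t
Total batch = 2273 t; LOI loss = 273.1 t; yield = 87.99%

Values along the way are shown rounded off to 4 significant figures in the printout — full float precision is maintained in every operation — a single rounding yields each reported result. Derived quantities, which include net glass mass, ignition loss, the yield, the five compositions, totals, are carried in exact precision, as they appear in problem or answer, from the weighed amounts on 2000 t of glass.
The oxide mass targets at 2000 t melt:
  MgO: 24.87% × 2000 = 497.4 t
  SiO2: 41.67% × 2000 = 833.4 t
  ZrO2: 18.16% × 2000 = 363.2 t
  PbO: 11.29% × 2000 = 225.8 t
  SrO: 4.016% × 2000 = 80.32 t
Balance tally, oxide-wise, applying the batch weights above, per the basis as stated (target by target, the sums agree exact up to rounding of places):
  MgO: 350.3·0.4720 + 1043·0.3184 = 497.4 t (target 497.4 t)
  SiO2: 538.6·0.3247 + 1043·0.6314 = 833.4 t (target 833.4 t)
  ZrO2: 538.6·0.6743 = 363.2 t (target 363.2 t)
  PbO: 226.0·0.9990 = 225.8 t (target 225.8 t)
  SrO: 115.3·0.6967 = 80.33 t (target 80.32 t)
Consistency of the glass mass: batch Σ − ignition loss = 2000 t (per-oxide target masses sum to 2000 t; stated basis 2000 t — any gap is answer rounding).
Batch grand total — Σ batch = 2273 t; loss to ignition Σ batch·LOI = 273.1 t; the yield ratio, glass ÷ batch: 87.99%.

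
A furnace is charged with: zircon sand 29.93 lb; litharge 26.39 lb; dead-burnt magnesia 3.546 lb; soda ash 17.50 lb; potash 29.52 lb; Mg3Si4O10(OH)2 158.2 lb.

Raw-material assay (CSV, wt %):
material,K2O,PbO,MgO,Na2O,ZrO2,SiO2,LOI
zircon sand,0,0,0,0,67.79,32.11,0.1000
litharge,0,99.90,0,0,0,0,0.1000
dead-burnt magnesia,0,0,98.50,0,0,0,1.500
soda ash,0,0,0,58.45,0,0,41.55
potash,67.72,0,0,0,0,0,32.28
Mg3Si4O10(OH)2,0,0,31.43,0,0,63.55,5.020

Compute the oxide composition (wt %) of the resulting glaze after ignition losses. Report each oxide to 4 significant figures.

Glass mass = 240.2 lb (batch 265.1 − LOI 24.85).
Composition: K2O 8.321%, PbO 10.97%, MgO 22.15%, Na2O 4.258%, ZrO2 8.446%, SiO2 45.85%

All internal work holds full float precision end to end; values along the way are printed with 4-significant-digit rounding between the steps — a single rounding yields each reported number. Derived quantities, which include the six compositions, ignition loss, yield, glass mass, the totals, are computed at full precision, as given in either problem or answer, from the weighed amounts for 240.2 lb of glass.
Oxide masses out of the charge:
  K2O: 29.52·0.6772 = 19.99 lb
  PbO: 26.39·0.9990 = 26.36 lb
  MgO: 3.546·0.9850 + 158.2·0.3143 = 53.22 lb
  Na2O: 17.50·0.5845 = 10.23 lb
  ZrO2: 29.93·0.6779 = 20.29 lb
  SiO2: 29.93·0.3211 + 158.2·0.6355 = 110.1 lb
LOI: 29.93·0.001000 + 26.39·0.001000 + 3.546·0.01500 + 17.50·0.4155 + 29.52·0.3228 + 158.2·0.05020 = 24.85 lb
batch − LOI leaves glass = 265.1 − 24.85 = 240.2 lb (= Σ oxide masses)
wt %: oxide over glass, times 100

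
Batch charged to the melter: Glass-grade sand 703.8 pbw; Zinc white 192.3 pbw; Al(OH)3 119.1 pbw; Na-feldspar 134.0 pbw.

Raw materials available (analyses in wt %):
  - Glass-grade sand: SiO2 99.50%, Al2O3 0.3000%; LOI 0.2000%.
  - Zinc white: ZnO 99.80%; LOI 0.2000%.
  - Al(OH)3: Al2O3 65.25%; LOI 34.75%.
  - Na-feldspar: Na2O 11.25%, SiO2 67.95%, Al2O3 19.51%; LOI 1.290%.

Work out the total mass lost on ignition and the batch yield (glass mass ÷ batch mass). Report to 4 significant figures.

LOI loss = 44.91 pbw; glass = 1104 pbw; yield = 96.09%

Every computation runs at full precision end to end — the intermediate values are shown, with 4-significant-digit rounding, alongside each step — each reported figure is rounded a single time. All derived quantities, which include glass mass, four oxide percentages, LOI, the yield, the totals, are rebuilt at full precision, as set out in the question or the answer, from the weighed amounts on 1104 pbw of glass.
Each material's LOI contribution:
  Glass-grade sand: 703.8 × 0.002000 = 1.408 pbw
  Zinc white: 192.3 × 0.002000 = 0.3846 pbw
  Al(OH)3: 119.1 × 0.3475 = 41.39 pbw
  Na-feldspar: 134.0 × 0.01290 = 1.729 pbw
Total LOI = 44.91 pbw
Glass = batch − LOI = 1149 − 44.91 = 1104 pbw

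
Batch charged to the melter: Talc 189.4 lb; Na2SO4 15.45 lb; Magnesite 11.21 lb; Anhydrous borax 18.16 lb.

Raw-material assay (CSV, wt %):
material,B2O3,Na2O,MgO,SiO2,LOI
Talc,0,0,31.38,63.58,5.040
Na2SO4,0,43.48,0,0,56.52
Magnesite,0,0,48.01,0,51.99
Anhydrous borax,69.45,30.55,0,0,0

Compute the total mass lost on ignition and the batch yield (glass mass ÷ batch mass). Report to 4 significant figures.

LOI loss = 24.11 lb; glass = 210.1 lb; yield = 89.71%

Each numeric step runs at full float precision from start to finish — working values appear rounded to 4 significant figures; every reported number is rounded only once; all derived quantities are recomputed at exact precision (net glass mass, LOI, yield, totals, the four compositions) from the batch weights on 210.1 lb of glass precisely as stated by the question or the answer.
Material-by-material LOI:
  Talc: 189.4 × 0.05040 = 9.546 lb
  Na2SO4: 15.45 × 0.5652 = 8.732 lb
  Magnesite: 11.21 × 0.5199 = 5.828 lb
  Anhydrous borax: 18.16 × 0 = 0 lb
Total LOI = 24.11 lb
Glass = batch − LOI = 234.2 − 24.11 = 210.1 lb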